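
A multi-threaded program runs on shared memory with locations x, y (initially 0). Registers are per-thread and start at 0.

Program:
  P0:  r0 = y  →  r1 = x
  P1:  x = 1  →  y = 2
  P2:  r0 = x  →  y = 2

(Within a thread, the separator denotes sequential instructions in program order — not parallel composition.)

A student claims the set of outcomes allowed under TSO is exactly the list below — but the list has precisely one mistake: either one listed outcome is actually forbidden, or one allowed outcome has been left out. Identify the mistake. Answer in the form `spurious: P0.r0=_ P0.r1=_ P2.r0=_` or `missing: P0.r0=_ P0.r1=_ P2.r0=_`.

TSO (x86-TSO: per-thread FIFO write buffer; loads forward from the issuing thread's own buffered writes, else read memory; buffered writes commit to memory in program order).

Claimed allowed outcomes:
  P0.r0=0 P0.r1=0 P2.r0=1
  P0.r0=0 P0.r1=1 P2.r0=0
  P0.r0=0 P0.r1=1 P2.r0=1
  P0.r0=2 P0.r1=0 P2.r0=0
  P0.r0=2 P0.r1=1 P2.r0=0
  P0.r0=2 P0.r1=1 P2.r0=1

missing: P0.r0=0 P0.r1=0 P2.r0=0

outcome vector order: (P0.r0,P0.r1,P2.r0)
TSO (7): 000; 001; 010; 011; 200; 210; 211
TSO∖claimed = {000}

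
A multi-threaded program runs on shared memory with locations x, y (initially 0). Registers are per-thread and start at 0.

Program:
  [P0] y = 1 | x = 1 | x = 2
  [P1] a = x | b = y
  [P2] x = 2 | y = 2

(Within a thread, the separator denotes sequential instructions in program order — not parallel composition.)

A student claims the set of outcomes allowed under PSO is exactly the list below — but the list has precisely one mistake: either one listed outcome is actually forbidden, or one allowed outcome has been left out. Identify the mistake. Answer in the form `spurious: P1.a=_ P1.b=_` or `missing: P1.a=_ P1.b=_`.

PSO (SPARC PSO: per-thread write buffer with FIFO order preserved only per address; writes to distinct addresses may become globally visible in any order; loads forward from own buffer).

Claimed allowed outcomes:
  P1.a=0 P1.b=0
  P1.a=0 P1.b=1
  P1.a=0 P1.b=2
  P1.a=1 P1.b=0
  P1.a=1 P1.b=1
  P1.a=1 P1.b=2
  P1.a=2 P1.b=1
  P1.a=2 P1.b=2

missing: P1.a=2 P1.b=0

outcome vector order: (P1.a,P1.b)
under PSO → 00; 01; 02; 10; 11; 12; 20; 21; 22
PSO∖claimed = {20}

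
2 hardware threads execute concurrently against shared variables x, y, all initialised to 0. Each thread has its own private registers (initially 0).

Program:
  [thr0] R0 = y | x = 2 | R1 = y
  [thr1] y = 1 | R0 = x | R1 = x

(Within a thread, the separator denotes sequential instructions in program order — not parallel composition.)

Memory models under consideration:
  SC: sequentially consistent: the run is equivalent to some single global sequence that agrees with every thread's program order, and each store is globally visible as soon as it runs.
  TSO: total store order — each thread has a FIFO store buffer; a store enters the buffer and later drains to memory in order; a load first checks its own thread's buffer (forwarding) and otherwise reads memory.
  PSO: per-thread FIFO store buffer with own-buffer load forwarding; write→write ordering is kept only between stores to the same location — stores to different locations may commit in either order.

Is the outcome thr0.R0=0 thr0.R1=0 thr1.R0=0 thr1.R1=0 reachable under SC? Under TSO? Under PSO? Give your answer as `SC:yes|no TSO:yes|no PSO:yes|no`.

outcome vector order: (thr0.R0,thr0.R1,thr1.R0,thr1.R1)
under SC → <0 0 2 2>, <0 1 0 0>, <0 1 0 2>, <0 1 2 2>, <1 1 0 0>, <1 1 0 2>, <1 1 2 2>
under TSO → <0 0 0 0>, <0 0 0 2>, <0 0 2 2>, <0 1 0 0>, <0 1 0 2>, <0 1 2 2>, <1 1 0 0>, <1 1 0 2>, <1 1 2 2>
under PSO → <0 0 0 0>, <0 0 0 2>, <0 0 2 2>, <0 1 0 0>, <0 1 0 2>, <0 1 2 2>, <1 1 0 0>, <1 1 0 2>, <1 1 2 2>
target <0 0 0 0> ∈ {TSO,PSO}

SC:no TSO:yes PSO:yes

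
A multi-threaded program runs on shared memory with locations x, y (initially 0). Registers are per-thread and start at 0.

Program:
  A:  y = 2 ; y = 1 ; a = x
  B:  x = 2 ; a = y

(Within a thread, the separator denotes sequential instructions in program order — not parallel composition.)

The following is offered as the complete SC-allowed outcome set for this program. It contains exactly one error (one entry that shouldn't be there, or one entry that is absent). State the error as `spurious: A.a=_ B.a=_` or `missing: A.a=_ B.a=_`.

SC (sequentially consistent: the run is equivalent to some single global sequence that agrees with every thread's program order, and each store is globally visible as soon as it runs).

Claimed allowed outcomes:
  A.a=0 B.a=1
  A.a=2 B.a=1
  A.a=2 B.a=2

missing: A.a=2 B.a=0

outcome vector order: (A.a,B.a)
under SC → <0 1> <2 0> <2 1> <2 2>
SC∖claimed = {<2 0>}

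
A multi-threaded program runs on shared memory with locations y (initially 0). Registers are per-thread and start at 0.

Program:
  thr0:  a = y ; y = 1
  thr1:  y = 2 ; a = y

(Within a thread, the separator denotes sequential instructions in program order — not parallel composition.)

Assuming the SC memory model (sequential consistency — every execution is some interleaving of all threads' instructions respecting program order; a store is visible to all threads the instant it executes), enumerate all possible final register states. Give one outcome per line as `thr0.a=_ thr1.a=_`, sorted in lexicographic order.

outcome vector order: (thr0.a,thr1.a)
|SC outcomes| = 4

thr0.a=0 thr1.a=1
thr0.a=0 thr1.a=2
thr0.a=2 thr1.a=1
thr0.a=2 thr1.a=2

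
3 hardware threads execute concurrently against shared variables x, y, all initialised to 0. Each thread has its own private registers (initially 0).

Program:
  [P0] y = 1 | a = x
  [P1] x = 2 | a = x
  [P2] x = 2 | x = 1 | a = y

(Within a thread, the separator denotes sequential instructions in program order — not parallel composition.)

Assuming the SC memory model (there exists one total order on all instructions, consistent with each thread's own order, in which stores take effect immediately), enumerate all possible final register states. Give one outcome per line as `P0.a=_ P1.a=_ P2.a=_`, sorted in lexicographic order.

P0.a=0 P1.a=1 P2.a=1
P0.a=0 P1.a=2 P2.a=1
P0.a=1 P1.a=1 P2.a=0
P0.a=1 P1.a=1 P2.a=1
P0.a=1 P1.a=2 P2.a=0
P0.a=1 P1.a=2 P2.a=1
P0.a=2 P1.a=1 P2.a=1
P0.a=2 P1.a=2 P2.a=0
P0.a=2 P1.a=2 P2.a=1

outcome vector order: (P0.a,P1.a,P2.a)
|SC outcomes| = 9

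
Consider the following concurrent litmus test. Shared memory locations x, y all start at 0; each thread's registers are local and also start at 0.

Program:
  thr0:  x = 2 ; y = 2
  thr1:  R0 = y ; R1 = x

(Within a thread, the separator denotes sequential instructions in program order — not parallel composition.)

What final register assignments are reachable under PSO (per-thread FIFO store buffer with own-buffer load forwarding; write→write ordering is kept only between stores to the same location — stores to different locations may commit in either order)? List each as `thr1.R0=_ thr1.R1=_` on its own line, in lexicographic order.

thr1.R0=0 thr1.R1=0
thr1.R0=0 thr1.R1=2
thr1.R0=2 thr1.R1=0
thr1.R0=2 thr1.R1=2

outcome vector order: (thr1.R0,thr1.R1)
|PSO outcomes| = 4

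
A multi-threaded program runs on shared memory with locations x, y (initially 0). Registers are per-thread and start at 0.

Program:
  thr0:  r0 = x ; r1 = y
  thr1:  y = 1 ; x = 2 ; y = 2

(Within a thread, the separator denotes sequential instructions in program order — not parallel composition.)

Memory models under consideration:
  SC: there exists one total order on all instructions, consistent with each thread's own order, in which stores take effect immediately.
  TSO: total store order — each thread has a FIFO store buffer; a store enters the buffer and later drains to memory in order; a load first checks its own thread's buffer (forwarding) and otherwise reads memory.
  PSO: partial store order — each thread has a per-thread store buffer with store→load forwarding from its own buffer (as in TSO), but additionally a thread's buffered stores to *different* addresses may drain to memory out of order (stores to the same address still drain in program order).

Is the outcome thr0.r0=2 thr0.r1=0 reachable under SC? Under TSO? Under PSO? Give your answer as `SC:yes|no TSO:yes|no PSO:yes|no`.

SC:no TSO:no PSO:yes

outcome vector order: (thr0.r0,thr0.r1)
[SC] allowed = {0/0; 0/1; 0/2; 2/1; 2/2}
[TSO] allowed = {0/0; 0/1; 0/2; 2/1; 2/2}
[PSO] allowed = {0/0; 0/1; 0/2; 2/0; 2/1; 2/2}
target 2/0 ∈ {PSO}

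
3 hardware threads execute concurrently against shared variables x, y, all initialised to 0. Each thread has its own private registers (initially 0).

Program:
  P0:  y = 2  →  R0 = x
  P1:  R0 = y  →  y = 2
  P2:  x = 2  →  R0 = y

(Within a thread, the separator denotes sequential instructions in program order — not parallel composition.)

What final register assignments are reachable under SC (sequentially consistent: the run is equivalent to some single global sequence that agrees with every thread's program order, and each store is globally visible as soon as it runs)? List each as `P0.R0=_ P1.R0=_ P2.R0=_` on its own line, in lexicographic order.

outcome vector order: (P0.R0,P1.R0,P2.R0)
|SC outcomes| = 6

P0.R0=0 P1.R0=0 P2.R0=2
P0.R0=0 P1.R0=2 P2.R0=2
P0.R0=2 P1.R0=0 P2.R0=0
P0.R0=2 P1.R0=0 P2.R0=2
P0.R0=2 P1.R0=2 P2.R0=0
P0.R0=2 P1.R0=2 P2.R0=2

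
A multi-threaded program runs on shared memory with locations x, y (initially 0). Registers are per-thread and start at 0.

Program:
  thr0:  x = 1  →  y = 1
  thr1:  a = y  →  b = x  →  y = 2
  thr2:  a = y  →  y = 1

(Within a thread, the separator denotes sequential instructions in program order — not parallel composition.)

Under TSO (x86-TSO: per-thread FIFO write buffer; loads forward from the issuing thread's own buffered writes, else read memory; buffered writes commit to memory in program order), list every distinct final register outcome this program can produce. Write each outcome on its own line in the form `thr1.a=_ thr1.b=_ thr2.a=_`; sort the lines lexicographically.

thr1.a=0 thr1.b=0 thr2.a=0
thr1.a=0 thr1.b=0 thr2.a=1
thr1.a=0 thr1.b=0 thr2.a=2
thr1.a=0 thr1.b=1 thr2.a=0
thr1.a=0 thr1.b=1 thr2.a=1
thr1.a=0 thr1.b=1 thr2.a=2
thr1.a=1 thr1.b=0 thr2.a=0
thr1.a=1 thr1.b=1 thr2.a=0
thr1.a=1 thr1.b=1 thr2.a=1
thr1.a=1 thr1.b=1 thr2.a=2

outcome vector order: (thr1.a,thr1.b,thr2.a)
|TSO outcomes| = 10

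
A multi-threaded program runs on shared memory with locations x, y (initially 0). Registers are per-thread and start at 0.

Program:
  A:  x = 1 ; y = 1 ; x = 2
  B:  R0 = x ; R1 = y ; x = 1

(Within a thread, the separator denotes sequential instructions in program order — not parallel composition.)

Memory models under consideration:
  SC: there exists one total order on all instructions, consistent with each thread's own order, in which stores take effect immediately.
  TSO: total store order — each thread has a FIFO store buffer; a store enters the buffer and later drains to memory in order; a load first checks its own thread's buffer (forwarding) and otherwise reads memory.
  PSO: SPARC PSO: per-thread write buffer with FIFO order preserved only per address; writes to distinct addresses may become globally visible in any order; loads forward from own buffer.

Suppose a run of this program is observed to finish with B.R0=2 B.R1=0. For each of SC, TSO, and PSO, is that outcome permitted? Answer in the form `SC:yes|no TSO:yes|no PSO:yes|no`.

SC:no TSO:no PSO:yes

outcome vector order: (B.R0,B.R1)
under SC → (0,0) (0,1) (1,0) (1,1) (2,1)
under TSO → (0,0) (0,1) (1,0) (1,1) (2,1)
under PSO → (0,0) (0,1) (1,0) (1,1) (2,0) (2,1)
target (2,0) ∈ {PSO}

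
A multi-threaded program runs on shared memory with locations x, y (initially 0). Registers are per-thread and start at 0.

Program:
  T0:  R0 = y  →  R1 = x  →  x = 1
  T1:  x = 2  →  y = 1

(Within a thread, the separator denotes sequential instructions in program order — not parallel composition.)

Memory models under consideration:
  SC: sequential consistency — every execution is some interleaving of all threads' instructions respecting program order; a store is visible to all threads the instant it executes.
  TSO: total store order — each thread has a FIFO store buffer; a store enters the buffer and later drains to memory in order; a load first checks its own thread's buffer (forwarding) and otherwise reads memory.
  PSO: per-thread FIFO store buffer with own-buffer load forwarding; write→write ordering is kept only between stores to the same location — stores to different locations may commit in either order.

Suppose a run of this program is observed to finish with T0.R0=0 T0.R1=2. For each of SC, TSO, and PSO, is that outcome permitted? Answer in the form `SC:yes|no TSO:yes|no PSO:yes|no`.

outcome vector order: (T0.R0,T0.R1)
SC: 3 outcomes — {0/0 0/2 1/2}
TSO: 3 outcomes — {0/0 0/2 1/2}
PSO: 4 outcomes — {0/0 0/2 1/0 1/2}
target 0/2 ∈ {SC,TSO,PSO}

SC:yes TSO:yes PSO:yes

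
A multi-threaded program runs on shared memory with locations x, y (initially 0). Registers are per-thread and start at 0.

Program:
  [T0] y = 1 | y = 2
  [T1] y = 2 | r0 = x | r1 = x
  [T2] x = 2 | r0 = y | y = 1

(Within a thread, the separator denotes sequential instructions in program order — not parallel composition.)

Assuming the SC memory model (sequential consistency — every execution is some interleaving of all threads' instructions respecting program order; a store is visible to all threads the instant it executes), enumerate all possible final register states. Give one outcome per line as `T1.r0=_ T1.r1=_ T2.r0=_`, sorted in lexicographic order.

outcome vector order: (T1.r0,T1.r1,T2.r0)
|SC outcomes| = 7

T1.r0=0 T1.r1=0 T2.r0=1
T1.r0=0 T1.r1=0 T2.r0=2
T1.r0=0 T1.r1=2 T2.r0=1
T1.r0=0 T1.r1=2 T2.r0=2
T1.r0=2 T1.r1=2 T2.r0=0
T1.r0=2 T1.r1=2 T2.r0=1
T1.r0=2 T1.r1=2 T2.r0=2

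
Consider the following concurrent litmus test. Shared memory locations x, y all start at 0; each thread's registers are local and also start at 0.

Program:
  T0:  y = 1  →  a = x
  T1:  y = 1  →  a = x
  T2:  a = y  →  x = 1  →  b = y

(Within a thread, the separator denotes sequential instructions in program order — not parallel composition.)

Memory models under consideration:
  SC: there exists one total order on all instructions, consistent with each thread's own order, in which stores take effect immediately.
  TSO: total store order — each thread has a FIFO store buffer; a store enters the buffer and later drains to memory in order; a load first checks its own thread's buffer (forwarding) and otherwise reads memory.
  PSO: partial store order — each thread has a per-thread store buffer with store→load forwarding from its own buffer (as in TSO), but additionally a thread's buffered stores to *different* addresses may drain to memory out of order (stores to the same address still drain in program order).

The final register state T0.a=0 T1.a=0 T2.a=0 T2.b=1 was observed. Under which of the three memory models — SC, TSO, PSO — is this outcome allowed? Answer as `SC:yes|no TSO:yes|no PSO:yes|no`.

SC:yes TSO:yes PSO:yes

outcome vector order: (T0.a,T1.a,T2.a,T2.b)
SC: 9 outcomes — {(0,0,0,1), (0,0,1,1), (0,1,0,1), (0,1,1,1), (1,0,0,1), (1,0,1,1), (1,1,0,0), (1,1,0,1), (1,1,1,1)}
TSO: 12 outcomes — {(0,0,0,0), (0,0,0,1), (0,0,1,1), (0,1,0,0), (0,1,0,1), (0,1,1,1), (1,0,0,0), (1,0,0,1), (1,0,1,1), (1,1,0,0), (1,1,0,1), (1,1,1,1)}
PSO: 12 outcomes — {(0,0,0,0), (0,0,0,1), (0,0,1,1), (0,1,0,0), (0,1,0,1), (0,1,1,1), (1,0,0,0), (1,0,0,1), (1,0,1,1), (1,1,0,0), (1,1,0,1), (1,1,1,1)}
target (0,0,0,1) ∈ {SC,TSO,PSO}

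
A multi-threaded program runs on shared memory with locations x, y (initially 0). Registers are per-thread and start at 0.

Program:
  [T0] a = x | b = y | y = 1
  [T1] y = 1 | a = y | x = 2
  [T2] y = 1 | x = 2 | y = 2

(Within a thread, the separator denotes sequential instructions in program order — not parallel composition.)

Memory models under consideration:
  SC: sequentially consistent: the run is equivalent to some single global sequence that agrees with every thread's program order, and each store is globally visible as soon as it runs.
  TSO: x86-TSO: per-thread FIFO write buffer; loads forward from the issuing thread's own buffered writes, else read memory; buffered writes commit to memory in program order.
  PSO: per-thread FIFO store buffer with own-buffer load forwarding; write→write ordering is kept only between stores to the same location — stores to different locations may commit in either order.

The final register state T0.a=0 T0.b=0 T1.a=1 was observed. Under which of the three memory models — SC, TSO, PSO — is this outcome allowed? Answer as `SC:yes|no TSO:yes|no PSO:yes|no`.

outcome vector order: (T0.a,T0.b,T1.a)
SC: 10 outcomes — {<0 0 1>; <0 0 2>; <0 1 1>; <0 1 2>; <0 2 1>; <0 2 2>; <2 1 1>; <2 1 2>; <2 2 1>; <2 2 2>}
TSO: 10 outcomes — {<0 0 1>; <0 0 2>; <0 1 1>; <0 1 2>; <0 2 1>; <0 2 2>; <2 1 1>; <2 1 2>; <2 2 1>; <2 2 2>}
PSO: 12 outcomes — {<0 0 1>; <0 0 2>; <0 1 1>; <0 1 2>; <0 2 1>; <0 2 2>; <2 0 1>; <2 0 2>; <2 1 1>; <2 1 2>; <2 2 1>; <2 2 2>}
target <0 0 1> ∈ {SC,TSO,PSO}

SC:yes TSO:yes PSO:yes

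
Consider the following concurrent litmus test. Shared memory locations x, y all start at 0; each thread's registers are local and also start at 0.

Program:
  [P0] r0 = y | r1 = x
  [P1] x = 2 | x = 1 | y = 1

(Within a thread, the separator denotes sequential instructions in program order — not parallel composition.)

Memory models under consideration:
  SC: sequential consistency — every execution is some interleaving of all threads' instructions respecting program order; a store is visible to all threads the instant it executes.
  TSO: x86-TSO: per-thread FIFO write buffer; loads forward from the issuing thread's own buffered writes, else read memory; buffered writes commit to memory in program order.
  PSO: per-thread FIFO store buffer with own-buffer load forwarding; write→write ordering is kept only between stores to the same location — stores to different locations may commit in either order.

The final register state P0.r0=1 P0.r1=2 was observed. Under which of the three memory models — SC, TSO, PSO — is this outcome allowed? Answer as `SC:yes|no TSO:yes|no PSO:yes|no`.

SC:no TSO:no PSO:yes

outcome vector order: (P0.r0,P0.r1)
SC: 4 outcomes — {<0 0> <0 1> <0 2> <1 1>}
TSO: 4 outcomes — {<0 0> <0 1> <0 2> <1 1>}
PSO: 6 outcomes — {<0 0> <0 1> <0 2> <1 0> <1 1> <1 2>}
target <1 2> ∈ {PSO}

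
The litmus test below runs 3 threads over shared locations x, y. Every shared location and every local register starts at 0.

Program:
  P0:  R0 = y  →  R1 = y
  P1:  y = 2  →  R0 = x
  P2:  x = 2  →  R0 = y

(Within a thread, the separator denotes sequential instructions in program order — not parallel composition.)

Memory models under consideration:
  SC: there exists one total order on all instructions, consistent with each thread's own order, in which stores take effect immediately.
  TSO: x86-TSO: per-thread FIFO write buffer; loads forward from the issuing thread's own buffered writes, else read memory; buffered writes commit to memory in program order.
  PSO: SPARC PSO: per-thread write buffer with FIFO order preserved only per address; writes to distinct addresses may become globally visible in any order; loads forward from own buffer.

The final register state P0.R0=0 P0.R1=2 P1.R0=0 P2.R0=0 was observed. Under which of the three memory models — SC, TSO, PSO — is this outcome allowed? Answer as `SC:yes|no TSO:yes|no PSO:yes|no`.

outcome vector order: (P0.R0,P0.R1,P1.R0,P2.R0)
[SC] allowed = {0002, 0020, 0022, 0202, 0220, 0222, 2202, 2220, 2222}
[TSO] allowed = {0000, 0002, 0020, 0022, 0200, 0202, 0220, 0222, 2200, 2202, 2220, 2222}
[PSO] allowed = {0000, 0002, 0020, 0022, 0200, 0202, 0220, 0222, 2200, 2202, 2220, 2222}
target 0200 ∈ {TSO,PSO}

SC:no TSO:yes PSO:yes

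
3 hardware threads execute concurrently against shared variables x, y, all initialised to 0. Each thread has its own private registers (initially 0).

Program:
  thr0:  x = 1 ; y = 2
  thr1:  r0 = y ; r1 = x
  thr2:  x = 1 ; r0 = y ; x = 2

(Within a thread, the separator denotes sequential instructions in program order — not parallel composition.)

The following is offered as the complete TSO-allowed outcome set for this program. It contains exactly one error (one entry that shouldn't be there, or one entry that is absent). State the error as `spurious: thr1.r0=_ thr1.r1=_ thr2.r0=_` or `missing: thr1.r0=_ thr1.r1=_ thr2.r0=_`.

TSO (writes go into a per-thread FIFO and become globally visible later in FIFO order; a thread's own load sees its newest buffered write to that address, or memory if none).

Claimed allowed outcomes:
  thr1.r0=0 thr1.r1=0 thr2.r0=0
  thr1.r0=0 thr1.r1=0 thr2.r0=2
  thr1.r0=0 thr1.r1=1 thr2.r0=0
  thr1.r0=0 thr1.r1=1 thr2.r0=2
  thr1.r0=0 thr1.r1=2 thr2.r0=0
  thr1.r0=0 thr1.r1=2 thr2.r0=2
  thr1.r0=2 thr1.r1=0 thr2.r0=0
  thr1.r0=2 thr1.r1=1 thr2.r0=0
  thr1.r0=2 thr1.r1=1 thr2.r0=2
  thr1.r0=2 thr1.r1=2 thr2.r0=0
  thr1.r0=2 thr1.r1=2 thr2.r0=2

outcome vector order: (thr1.r0,thr1.r1,thr2.r0)
TSO: 10 outcomes — {<0 0 0>; <0 0 2>; <0 1 0>; <0 1 2>; <0 2 0>; <0 2 2>; <2 1 0>; <2 1 2>; <2 2 0>; <2 2 2>}
claimed∖TSO = {<2 0 0>}

spurious: thr1.r0=2 thr1.r1=0 thr2.r0=0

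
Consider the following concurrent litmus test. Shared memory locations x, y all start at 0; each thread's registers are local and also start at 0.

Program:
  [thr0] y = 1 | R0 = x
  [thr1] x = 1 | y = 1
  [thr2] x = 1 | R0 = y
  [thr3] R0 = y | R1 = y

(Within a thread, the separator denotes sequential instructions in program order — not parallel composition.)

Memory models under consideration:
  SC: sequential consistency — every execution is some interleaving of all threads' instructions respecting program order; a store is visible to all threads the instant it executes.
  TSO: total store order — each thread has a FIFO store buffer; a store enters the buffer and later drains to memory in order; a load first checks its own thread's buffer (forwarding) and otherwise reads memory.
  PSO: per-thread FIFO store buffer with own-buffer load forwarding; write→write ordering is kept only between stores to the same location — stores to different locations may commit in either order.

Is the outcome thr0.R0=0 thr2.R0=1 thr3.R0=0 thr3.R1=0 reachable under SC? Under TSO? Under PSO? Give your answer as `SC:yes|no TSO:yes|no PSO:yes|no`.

SC:yes TSO:yes PSO:yes

outcome vector order: (thr0.R0,thr2.R0,thr3.R0,thr3.R1)
SC: 9 outcomes — {(0,1,0,0) (0,1,0,1) (0,1,1,1) (1,0,0,0) (1,0,0,1) (1,0,1,1) (1,1,0,0) (1,1,0,1) (1,1,1,1)}
TSO: 12 outcomes — {(0,0,0,0) (0,0,0,1) (0,0,1,1) (0,1,0,0) (0,1,0,1) (0,1,1,1) (1,0,0,0) (1,0,0,1) (1,0,1,1) (1,1,0,0) (1,1,0,1) (1,1,1,1)}
PSO: 12 outcomes — {(0,0,0,0) (0,0,0,1) (0,0,1,1) (0,1,0,0) (0,1,0,1) (0,1,1,1) (1,0,0,0) (1,0,0,1) (1,0,1,1) (1,1,0,0) (1,1,0,1) (1,1,1,1)}
target (0,1,0,0) ∈ {SC,TSO,PSO}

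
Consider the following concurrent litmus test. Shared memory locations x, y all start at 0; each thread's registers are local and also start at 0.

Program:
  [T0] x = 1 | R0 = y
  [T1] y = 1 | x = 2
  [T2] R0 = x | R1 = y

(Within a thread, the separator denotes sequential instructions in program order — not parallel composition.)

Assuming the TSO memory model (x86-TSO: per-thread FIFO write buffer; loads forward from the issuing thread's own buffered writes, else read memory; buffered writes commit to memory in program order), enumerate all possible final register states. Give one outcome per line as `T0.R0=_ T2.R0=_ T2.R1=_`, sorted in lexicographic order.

T0.R0=0 T2.R0=0 T2.R1=0
T0.R0=0 T2.R0=0 T2.R1=1
T0.R0=0 T2.R0=1 T2.R1=0
T0.R0=0 T2.R0=1 T2.R1=1
T0.R0=0 T2.R0=2 T2.R1=1
T0.R0=1 T2.R0=0 T2.R1=0
T0.R0=1 T2.R0=0 T2.R1=1
T0.R0=1 T2.R0=1 T2.R1=0
T0.R0=1 T2.R0=1 T2.R1=1
T0.R0=1 T2.R0=2 T2.R1=1

outcome vector order: (T0.R0,T2.R0,T2.R1)
|TSO outcomes| = 10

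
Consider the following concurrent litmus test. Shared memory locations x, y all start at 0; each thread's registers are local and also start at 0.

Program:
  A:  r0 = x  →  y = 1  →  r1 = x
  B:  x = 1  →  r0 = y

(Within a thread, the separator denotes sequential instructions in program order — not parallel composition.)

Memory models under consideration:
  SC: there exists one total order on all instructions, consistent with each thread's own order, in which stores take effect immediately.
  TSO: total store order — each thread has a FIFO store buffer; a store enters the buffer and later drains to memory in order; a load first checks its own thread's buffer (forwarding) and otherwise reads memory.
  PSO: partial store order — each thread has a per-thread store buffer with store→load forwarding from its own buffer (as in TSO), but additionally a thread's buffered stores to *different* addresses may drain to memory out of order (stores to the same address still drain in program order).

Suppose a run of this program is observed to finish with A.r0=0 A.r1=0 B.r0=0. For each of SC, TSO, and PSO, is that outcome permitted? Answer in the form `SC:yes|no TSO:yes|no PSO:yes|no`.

outcome vector order: (A.r0,A.r1,B.r0)
under SC → 0/0/1; 0/1/0; 0/1/1; 1/1/0; 1/1/1
under TSO → 0/0/0; 0/0/1; 0/1/0; 0/1/1; 1/1/0; 1/1/1
under PSO → 0/0/0; 0/0/1; 0/1/0; 0/1/1; 1/1/0; 1/1/1
target 0/0/0 ∈ {TSO,PSO}

SC:no TSO:yes PSO:yes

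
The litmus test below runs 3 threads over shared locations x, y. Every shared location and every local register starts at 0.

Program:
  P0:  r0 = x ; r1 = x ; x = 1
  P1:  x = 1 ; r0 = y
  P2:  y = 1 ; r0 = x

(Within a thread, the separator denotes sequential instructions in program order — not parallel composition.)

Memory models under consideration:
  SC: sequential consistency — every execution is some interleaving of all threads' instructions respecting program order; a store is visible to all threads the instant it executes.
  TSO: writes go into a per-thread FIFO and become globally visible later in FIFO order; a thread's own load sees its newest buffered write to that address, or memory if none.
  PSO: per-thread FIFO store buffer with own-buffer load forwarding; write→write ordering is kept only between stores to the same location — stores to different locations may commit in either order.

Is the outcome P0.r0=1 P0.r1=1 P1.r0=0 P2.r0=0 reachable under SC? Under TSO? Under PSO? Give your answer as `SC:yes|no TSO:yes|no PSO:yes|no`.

outcome vector order: (P0.r0,P0.r1,P1.r0,P2.r0)
[SC] allowed = {0001 0010 0011 0101 0110 0111 1101 1110 1111}
[TSO] allowed = {0000 0001 0010 0011 0100 0101 0110 0111 1100 1101 1110 1111}
[PSO] allowed = {0000 0001 0010 0011 0100 0101 0110 0111 1100 1101 1110 1111}
target 1100 ∈ {TSO,PSO}

SC:no TSO:yes PSO:yes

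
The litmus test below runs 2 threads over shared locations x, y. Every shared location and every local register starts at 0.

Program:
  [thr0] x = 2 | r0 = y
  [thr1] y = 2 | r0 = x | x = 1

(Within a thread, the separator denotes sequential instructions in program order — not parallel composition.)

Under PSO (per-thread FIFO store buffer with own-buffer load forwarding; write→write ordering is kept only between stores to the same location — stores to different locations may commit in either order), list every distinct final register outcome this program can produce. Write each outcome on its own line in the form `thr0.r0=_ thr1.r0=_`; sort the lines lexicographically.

outcome vector order: (thr0.r0,thr1.r0)
|PSO outcomes| = 4

thr0.r0=0 thr1.r0=0
thr0.r0=0 thr1.r0=2
thr0.r0=2 thr1.r0=0
thr0.r0=2 thr1.r0=2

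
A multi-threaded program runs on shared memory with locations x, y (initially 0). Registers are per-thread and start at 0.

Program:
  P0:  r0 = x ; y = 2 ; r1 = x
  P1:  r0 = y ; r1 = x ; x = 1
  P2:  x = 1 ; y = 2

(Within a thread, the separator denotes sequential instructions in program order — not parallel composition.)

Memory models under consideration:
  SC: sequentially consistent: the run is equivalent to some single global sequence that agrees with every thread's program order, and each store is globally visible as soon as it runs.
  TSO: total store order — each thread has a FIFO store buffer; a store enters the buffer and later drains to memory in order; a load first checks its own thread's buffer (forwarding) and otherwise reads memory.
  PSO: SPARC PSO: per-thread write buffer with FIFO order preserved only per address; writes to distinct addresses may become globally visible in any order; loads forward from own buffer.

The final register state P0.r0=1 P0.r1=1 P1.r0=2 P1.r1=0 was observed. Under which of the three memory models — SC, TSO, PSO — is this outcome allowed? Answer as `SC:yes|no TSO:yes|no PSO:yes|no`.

outcome vector order: (P0.r0,P0.r1,P1.r0,P1.r1)
[SC] allowed = {0/0/0/0; 0/0/0/1; 0/0/2/0; 0/0/2/1; 0/1/0/0; 0/1/0/1; 0/1/2/0; 0/1/2/1; 1/1/0/0; 1/1/0/1; 1/1/2/1}
[TSO] allowed = {0/0/0/0; 0/0/0/1; 0/0/2/0; 0/0/2/1; 0/1/0/0; 0/1/0/1; 0/1/2/0; 0/1/2/1; 1/1/0/0; 1/1/0/1; 1/1/2/1}
[PSO] allowed = {0/0/0/0; 0/0/0/1; 0/0/2/0; 0/0/2/1; 0/1/0/0; 0/1/0/1; 0/1/2/0; 0/1/2/1; 1/1/0/0; 1/1/0/1; 1/1/2/0; 1/1/2/1}
target 1/1/2/0 ∈ {PSO}

SC:no TSO:no PSO:yes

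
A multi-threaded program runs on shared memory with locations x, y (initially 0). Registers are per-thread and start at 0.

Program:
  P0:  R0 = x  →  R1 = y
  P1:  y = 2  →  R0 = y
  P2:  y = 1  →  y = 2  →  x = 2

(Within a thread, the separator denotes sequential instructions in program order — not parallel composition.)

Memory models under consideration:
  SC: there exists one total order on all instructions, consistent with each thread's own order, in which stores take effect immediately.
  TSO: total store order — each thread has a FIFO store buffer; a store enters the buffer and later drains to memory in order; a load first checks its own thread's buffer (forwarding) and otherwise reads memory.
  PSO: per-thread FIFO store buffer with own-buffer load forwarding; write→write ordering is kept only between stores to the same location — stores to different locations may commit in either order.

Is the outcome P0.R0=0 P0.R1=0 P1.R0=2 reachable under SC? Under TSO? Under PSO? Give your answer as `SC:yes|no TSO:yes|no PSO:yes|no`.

SC:yes TSO:yes PSO:yes

outcome vector order: (P0.R0,P0.R1,P1.R0)
[SC] allowed = {(0,0,1), (0,0,2), (0,1,1), (0,1,2), (0,2,1), (0,2,2), (2,2,1), (2,2,2)}
[TSO] allowed = {(0,0,1), (0,0,2), (0,1,1), (0,1,2), (0,2,1), (0,2,2), (2,2,1), (2,2,2)}
[PSO] allowed = {(0,0,1), (0,0,2), (0,1,1), (0,1,2), (0,2,1), (0,2,2), (2,0,1), (2,0,2), (2,1,1), (2,1,2), (2,2,1), (2,2,2)}
target (0,0,2) ∈ {SC,TSO,PSO}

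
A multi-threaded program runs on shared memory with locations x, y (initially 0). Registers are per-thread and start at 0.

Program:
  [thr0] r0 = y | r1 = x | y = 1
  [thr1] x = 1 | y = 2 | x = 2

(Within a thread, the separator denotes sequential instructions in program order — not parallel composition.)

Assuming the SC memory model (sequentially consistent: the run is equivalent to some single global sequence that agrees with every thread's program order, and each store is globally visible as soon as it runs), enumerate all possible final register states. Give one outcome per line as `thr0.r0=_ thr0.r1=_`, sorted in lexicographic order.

outcome vector order: (thr0.r0,thr0.r1)
|SC outcomes| = 5

thr0.r0=0 thr0.r1=0
thr0.r0=0 thr0.r1=1
thr0.r0=0 thr0.r1=2
thr0.r0=2 thr0.r1=1
thr0.r0=2 thr0.r1=2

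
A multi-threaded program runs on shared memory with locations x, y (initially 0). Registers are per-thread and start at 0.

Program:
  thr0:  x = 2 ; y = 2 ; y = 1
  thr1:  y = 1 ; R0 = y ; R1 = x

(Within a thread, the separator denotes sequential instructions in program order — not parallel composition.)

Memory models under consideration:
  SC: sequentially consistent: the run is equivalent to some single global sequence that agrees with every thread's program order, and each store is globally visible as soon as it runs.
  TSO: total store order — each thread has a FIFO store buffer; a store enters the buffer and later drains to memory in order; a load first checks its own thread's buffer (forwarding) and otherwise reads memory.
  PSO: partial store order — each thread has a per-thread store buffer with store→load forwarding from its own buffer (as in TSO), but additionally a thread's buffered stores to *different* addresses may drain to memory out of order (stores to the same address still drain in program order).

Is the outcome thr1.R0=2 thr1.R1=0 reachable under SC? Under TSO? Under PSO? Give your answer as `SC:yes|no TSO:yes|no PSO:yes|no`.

SC:no TSO:no PSO:yes

outcome vector order: (thr1.R0,thr1.R1)
under SC → 1/0; 1/2; 2/2
under TSO → 1/0; 1/2; 2/2
under PSO → 1/0; 1/2; 2/0; 2/2
target 2/0 ∈ {PSO}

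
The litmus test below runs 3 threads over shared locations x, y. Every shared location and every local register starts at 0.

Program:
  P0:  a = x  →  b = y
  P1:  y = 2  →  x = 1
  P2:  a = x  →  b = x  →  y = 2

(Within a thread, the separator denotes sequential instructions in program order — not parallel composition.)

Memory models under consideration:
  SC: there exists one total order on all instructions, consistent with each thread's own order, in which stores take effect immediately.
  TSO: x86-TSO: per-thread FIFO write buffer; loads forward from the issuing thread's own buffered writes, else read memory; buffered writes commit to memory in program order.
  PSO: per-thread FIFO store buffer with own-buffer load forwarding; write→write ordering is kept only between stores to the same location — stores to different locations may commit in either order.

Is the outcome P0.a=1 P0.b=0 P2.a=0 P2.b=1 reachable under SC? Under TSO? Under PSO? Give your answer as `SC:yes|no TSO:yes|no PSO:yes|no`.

outcome vector order: (P0.a,P0.b,P2.a,P2.b)
SC: 9 outcomes — {0/0/0/0 0/0/0/1 0/0/1/1 0/2/0/0 0/2/0/1 0/2/1/1 1/2/0/0 1/2/0/1 1/2/1/1}
TSO: 9 outcomes — {0/0/0/0 0/0/0/1 0/0/1/1 0/2/0/0 0/2/0/1 0/2/1/1 1/2/0/0 1/2/0/1 1/2/1/1}
PSO: 12 outcomes — {0/0/0/0 0/0/0/1 0/0/1/1 0/2/0/0 0/2/0/1 0/2/1/1 1/0/0/0 1/0/0/1 1/0/1/1 1/2/0/0 1/2/0/1 1/2/1/1}
target 1/0/0/1 ∈ {PSO}

SC:no TSO:no PSO:yes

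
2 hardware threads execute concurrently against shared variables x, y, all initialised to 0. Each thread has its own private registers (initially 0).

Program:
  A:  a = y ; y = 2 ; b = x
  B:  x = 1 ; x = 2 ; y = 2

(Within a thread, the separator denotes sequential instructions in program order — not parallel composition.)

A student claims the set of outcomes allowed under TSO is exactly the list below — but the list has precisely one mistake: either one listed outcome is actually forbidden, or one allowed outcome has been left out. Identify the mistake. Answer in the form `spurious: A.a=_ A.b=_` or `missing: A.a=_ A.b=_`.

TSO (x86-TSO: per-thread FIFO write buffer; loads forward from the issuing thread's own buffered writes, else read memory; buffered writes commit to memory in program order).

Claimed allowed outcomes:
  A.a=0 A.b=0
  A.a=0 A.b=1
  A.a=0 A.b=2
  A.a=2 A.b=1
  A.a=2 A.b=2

outcome vector order: (A.a,A.b)
TSO: 4 outcomes — {00; 01; 02; 22}
claimed∖TSO = {21}

spurious: A.a=2 A.b=1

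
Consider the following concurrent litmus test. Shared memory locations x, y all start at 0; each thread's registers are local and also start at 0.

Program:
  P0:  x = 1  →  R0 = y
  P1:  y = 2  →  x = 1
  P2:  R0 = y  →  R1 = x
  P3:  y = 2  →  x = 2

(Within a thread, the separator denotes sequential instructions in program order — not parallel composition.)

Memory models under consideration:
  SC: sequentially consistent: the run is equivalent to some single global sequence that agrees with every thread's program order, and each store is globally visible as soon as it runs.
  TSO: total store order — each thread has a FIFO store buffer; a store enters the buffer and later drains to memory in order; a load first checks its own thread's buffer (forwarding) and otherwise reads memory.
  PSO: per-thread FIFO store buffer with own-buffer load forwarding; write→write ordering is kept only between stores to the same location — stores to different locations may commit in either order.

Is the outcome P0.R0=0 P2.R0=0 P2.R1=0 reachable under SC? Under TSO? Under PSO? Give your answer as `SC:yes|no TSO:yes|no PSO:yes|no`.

outcome vector order: (P0.R0,P2.R0,P2.R1)
SC: 11 outcomes — {000, 001, 002, 021, 022, 200, 201, 202, 220, 221, 222}
TSO: 12 outcomes — {000, 001, 002, 020, 021, 022, 200, 201, 202, 220, 221, 222}
PSO: 12 outcomes — {000, 001, 002, 020, 021, 022, 200, 201, 202, 220, 221, 222}
target 000 ∈ {SC,TSO,PSO}

SC:yes TSO:yes PSO:yes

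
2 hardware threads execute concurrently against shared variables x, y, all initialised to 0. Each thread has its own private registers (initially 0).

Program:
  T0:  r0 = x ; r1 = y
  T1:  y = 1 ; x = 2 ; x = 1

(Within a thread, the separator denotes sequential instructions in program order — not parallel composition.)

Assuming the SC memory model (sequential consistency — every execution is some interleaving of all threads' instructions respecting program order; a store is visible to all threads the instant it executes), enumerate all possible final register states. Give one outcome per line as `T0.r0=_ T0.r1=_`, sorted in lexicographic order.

outcome vector order: (T0.r0,T0.r1)
|SC outcomes| = 4

T0.r0=0 T0.r1=0
T0.r0=0 T0.r1=1
T0.r0=1 T0.r1=1
T0.r0=2 T0.r1=1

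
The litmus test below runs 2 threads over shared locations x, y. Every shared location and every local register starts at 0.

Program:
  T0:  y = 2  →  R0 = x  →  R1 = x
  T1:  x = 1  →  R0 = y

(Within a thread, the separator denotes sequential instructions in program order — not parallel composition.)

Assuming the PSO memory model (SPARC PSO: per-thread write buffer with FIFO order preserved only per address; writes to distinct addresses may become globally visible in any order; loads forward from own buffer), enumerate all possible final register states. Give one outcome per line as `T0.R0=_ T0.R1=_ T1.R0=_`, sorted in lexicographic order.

T0.R0=0 T0.R1=0 T1.R0=0
T0.R0=0 T0.R1=0 T1.R0=2
T0.R0=0 T0.R1=1 T1.R0=0
T0.R0=0 T0.R1=1 T1.R0=2
T0.R0=1 T0.R1=1 T1.R0=0
T0.R0=1 T0.R1=1 T1.R0=2

outcome vector order: (T0.R0,T0.R1,T1.R0)
|PSO outcomes| = 6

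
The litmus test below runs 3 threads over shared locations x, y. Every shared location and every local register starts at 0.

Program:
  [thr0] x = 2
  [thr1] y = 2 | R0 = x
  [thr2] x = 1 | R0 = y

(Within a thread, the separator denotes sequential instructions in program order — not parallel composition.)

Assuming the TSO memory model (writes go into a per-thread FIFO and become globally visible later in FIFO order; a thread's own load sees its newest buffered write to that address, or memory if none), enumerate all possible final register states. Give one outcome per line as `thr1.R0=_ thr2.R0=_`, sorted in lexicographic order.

thr1.R0=0 thr2.R0=0
thr1.R0=0 thr2.R0=2
thr1.R0=1 thr2.R0=0
thr1.R0=1 thr2.R0=2
thr1.R0=2 thr2.R0=0
thr1.R0=2 thr2.R0=2

outcome vector order: (thr1.R0,thr2.R0)
|TSO outcomes| = 6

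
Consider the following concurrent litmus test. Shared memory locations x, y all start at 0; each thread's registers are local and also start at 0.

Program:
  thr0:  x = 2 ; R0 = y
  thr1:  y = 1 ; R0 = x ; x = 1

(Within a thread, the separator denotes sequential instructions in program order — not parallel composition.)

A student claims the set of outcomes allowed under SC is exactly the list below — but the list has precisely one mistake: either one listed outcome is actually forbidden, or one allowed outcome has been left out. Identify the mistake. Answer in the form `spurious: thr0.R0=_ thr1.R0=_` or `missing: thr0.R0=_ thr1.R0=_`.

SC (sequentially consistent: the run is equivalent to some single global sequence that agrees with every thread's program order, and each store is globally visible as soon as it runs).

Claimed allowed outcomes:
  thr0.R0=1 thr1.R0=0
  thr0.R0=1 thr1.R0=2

missing: thr0.R0=0 thr1.R0=2

outcome vector order: (thr0.R0,thr1.R0)
under SC → <0 2> <1 0> <1 2>
SC∖claimed = {<0 2>}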